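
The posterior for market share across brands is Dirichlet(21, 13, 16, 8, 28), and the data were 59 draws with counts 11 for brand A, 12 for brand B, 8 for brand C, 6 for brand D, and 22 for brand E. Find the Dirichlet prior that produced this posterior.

Dirichlet(10, 1, 8, 2, 6)

For a Dirichlet(α) prior with multinomial counts c, the posterior is Dirichlet(α + c) componentwise.
Subtract each count from the matching posterior parameter: 21−11=10, 13−12=1, 16−8=8, 8−6=2, 28−22=6.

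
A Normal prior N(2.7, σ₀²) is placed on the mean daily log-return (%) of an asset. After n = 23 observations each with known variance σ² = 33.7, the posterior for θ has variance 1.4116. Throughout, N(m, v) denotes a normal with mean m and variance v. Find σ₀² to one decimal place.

Posterior precision equals prior precision plus data precision: 1/σ_n² = 1/σ₀² + n/σ².
So 1/σ₀² = 1/1.4116 − 23/33.7 = 0.708416 − 0.682493 = 0.025923.
Hence σ₀² = 1/0.025923 ≈ 38.6.

σ₀² = 38.6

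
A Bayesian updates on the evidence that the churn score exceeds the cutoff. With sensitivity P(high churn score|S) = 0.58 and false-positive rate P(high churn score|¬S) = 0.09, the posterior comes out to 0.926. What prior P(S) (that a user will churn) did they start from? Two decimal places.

In odds form, posterior odds = prior odds × likelihood ratio, so prior odds = posterior odds ÷ LR.
Posterior odds = 0.926/(1−0.926) = 12.5135. LR = 0.58/0.09 = 6.4444.
Prior odds = 12.5135/6.4444 = 1.9418, so P(S) = 1.9418/(1+1.9418) ≈ 0.66.

P(S) = 0.66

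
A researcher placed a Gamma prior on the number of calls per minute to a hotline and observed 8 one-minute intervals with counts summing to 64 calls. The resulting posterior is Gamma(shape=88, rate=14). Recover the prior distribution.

Gamma(shape=24, rate=6)

Gamma–Poisson conjugacy: posterior shape = α + Σxᵢ, posterior rate = β + n.
So α = 88 − 64 = 24 and β = 14 − 8 = 6.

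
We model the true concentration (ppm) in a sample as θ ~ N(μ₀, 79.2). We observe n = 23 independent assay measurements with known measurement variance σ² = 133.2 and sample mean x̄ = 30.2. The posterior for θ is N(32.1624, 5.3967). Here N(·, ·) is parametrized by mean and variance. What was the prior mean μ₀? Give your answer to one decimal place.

With known observation variance, the Normal–Normal posterior has precision τ_n = τ₀ + n/σ² and mean μ_n = (τ₀μ₀ + (n/σ²)x̄)/τ_n.
Here τ₀ = 1/79.2 = 0.012626 and τ_data = 23/133.2 = 0.172673, so τ_n = 0.185299.
Rearranging for μ₀: μ₀ = (μ_n·τ_n − τ_data·x̄)/τ₀ = (32.1624·0.185299 − 0.172673·30.2) / 0.012626 = 0.744936/0.012626 ≈ 59.0.

μ₀ = 59.0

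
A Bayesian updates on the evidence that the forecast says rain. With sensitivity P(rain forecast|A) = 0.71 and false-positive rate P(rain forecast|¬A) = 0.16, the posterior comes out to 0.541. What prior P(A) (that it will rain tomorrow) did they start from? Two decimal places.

Bayes' rule in odds form gives O(A|E) = O(A)·[P(E|A)/P(E|¬A)], hence O(A) = O(A|E)/LR.
Posterior odds = 0.541/(1−0.541) = 1.1786. LR = 0.71/0.16 = 4.4375.
Prior odds = 1.1786/4.4375 = 0.2656, so P(A) = 0.2656/(1+0.2656) ≈ 0.21.

P(A) = 0.21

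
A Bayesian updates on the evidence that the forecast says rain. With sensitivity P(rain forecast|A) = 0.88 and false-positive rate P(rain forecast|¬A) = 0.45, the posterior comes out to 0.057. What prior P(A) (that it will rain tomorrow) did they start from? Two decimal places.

P(A) = 0.03

Bayes' rule in odds form gives O(A|E) = O(A)·[P(E|A)/P(E|¬A)], hence O(A) = O(A|E)/LR.
Posterior odds = 0.057/(1−0.057) = 0.0604. LR = 0.88/0.45 = 1.9556.
Prior odds = 0.0604/1.9556 = 0.0309, so P(A) = 0.0309/(1+0.0309) ≈ 0.03.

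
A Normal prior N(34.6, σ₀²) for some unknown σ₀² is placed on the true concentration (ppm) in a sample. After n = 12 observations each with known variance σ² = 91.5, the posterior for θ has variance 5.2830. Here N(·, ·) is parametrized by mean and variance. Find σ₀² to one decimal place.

Posterior precision equals prior precision plus data precision: 1/σ_n² = 1/σ₀² + n/σ².
So 1/σ₀² = 1/5.2830 − 12/91.5 = 0.189286 − 0.131148 = 0.058138.
Hence σ₀² = 1/0.058138 ≈ 17.2.

σ₀² = 17.2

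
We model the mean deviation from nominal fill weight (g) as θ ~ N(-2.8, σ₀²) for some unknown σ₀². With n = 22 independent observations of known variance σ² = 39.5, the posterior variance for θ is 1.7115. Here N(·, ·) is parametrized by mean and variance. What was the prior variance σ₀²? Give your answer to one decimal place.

For the Normal–Normal model with known σ², precisions add: τ_n = τ₀ + n/σ².
So 1/σ₀² = 1/1.7115 − 22/39.5 = 0.584283 − 0.556962 = 0.027321.
Hence σ₀² = 1/0.027321 ≈ 36.6.

σ₀² = 36.6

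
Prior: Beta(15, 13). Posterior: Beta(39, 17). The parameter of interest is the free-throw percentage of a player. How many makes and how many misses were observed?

24 makes and 4 misses

A Beta(a, b) prior with s successes and f failures in binomial data gives a Beta(a+s, b+f) posterior.
Match parameters: s=39−15=24, f=17−13=4.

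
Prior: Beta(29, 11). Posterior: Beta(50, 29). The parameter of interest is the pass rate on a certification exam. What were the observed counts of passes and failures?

Under Beta–binomial conjugacy the posterior parameters are (a+s, b+f).
So s = 50 − 29 = 21 and f = 29 − 11 = 18.

21 passes and 18 failures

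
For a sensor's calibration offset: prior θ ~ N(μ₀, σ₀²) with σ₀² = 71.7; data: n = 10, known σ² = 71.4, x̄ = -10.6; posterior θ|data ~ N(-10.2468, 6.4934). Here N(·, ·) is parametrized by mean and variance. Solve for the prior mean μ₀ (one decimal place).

μ₀ = -6.7

The posterior mean is a precision-weighted average: μ_n = (τ₀μ₀ + τ_data·x̄)/(τ₀+τ_data), with τ₀=1/σ₀² and τ_data=n/σ².
Here τ₀ = 1/71.7 = 0.013947 and τ_data = 10/71.4 = 0.140056, so τ_n = 0.154003.
Rearranging for μ₀: μ₀ = (μ_n·τ_n − τ_data·x̄)/τ₀ = (-10.2468·0.154003 − 0.140056·-10.6) / 0.013947 = -0.093444/0.013947 ≈ -6.7.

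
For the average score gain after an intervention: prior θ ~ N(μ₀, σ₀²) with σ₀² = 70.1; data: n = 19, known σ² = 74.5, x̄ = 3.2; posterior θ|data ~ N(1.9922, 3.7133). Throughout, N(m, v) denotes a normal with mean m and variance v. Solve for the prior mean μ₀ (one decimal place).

μ₀ = -19.6

With known observation variance, the Normal–Normal posterior has precision τ_n = τ₀ + n/σ² and mean μ_n = (τ₀μ₀ + (n/σ²)x̄)/τ_n.
Here τ₀ = 1/70.1 = 0.014265 and τ_data = 19/74.5 = 0.255034, so τ_n = 0.269299.
Rearranging for μ₀: μ₀ = (μ_n·τ_n − τ_data·x̄)/τ₀ = (1.9922·0.269299 − 0.255034·3.2) / 0.014265 = -0.279611/0.014265 ≈ -19.6.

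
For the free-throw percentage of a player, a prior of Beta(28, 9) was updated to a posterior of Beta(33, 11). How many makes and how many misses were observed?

Under Beta–binomial conjugacy the posterior parameters are (a+s, b+f).
So s = 33 − 28 = 5 and f = 11 − 9 = 2.

5 makes and 2 misses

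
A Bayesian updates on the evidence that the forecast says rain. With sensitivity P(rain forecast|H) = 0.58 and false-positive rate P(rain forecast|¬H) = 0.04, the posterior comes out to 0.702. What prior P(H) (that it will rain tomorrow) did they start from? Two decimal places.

P(H) = 0.14

Bayes' rule in odds form gives O(H|E) = O(H)·[P(E|H)/P(E|¬H)], hence O(H) = O(H|E)/LR.
Posterior odds = 0.702/(1−0.702) = 2.3557. LR = 0.58/0.04 = 14.5000.
Prior odds = 2.3557/14.5000 = 0.1625, so P(H) = 0.1625/(1+0.1625) ≈ 0.14.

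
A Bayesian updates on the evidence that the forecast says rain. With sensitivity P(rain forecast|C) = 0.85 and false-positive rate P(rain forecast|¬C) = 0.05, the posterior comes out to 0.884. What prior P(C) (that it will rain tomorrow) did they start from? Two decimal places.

P(C) = 0.31

Bayes' rule in odds form gives O(C|E) = O(C)·[P(E|C)/P(E|¬C)], hence O(C) = O(C|E)/LR.
Posterior odds = 0.884/(1−0.884) = 7.6207. LR = 0.85/0.05 = 17.0000.
Prior odds = 7.6207/17.0000 = 0.4483, so P(C) = 0.4483/(1+0.4483) ≈ 0.31.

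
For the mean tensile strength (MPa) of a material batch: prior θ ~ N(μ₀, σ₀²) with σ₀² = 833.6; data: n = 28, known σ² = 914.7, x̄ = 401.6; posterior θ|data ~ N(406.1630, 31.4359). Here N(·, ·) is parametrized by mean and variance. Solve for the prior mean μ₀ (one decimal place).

μ₀ = 522.6

The posterior mean is a precision-weighted average: μ_n = (τ₀μ₀ + τ_data·x̄)/(τ₀+τ_data), with τ₀=1/σ₀² and τ_data=n/σ².
Here τ₀ = 1/833.6 = 0.001200 and τ_data = 28/914.7 = 0.030611, so τ_n = 0.031811.
Rearranging for μ₀: μ₀ = (μ_n·τ_n − τ_data·x̄)/τ₀ = (406.1630·0.031811 − 0.030611·401.6) / 0.001200 = 0.627074/0.001200 ≈ 522.6.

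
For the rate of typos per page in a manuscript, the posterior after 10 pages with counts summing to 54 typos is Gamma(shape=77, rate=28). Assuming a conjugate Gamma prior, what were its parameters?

A Gamma(α, β) prior (rate parametrization) on a Poisson rate with n observations summing to S gives posterior Gamma(α+S, β+n).
So α = 77 − 54 = 23 and β = 28 − 10 = 18.

Gamma(shape=23, rate=18)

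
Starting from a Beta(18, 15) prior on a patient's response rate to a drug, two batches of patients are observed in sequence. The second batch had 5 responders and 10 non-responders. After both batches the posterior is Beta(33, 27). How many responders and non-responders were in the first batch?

10 responders and 2 non-responders

Sequential conjugate updates are equivalent to a single update on the pooled data, so total successes = posterior α − prior α and total failures = posterior β − prior β.
Total across both batches: 33−18=15 responders, 27−15=12 non-responders.
Subtract the second batch: 15−5=10 responders and 12−10=2 non-responders.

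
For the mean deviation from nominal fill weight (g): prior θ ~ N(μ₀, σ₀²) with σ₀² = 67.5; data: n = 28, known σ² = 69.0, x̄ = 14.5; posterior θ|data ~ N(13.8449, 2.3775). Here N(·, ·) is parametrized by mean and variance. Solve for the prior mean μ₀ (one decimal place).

μ₀ = -4.1

With known observation variance, the Normal–Normal posterior has precision τ_n = τ₀ + n/σ² and mean μ_n = (τ₀μ₀ + (n/σ²)x̄)/τ_n.
Here τ₀ = 1/67.5 = 0.014815 and τ_data = 28/69.0 = 0.405797, so τ_n = 0.420612.
Rearranging for μ₀: μ₀ = (μ_n·τ_n − τ_data·x̄)/τ₀ = (13.8449·0.420612 − 0.405797·14.5) / 0.014815 = -0.060725/0.014815 ≈ -4.1.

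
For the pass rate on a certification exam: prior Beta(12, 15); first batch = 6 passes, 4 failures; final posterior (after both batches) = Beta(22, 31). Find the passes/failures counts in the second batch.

4 passes and 12 failures

Because Beta–binomial updating is additive in the counts, the combined data contributed (α_post−α_prior, β_post−β_prior) successes and failures.
Total across both batches: 22−12=10 passes, 31−15=16 failures.
Subtract the first batch: 10−6=4 passes and 16−4=12 failures.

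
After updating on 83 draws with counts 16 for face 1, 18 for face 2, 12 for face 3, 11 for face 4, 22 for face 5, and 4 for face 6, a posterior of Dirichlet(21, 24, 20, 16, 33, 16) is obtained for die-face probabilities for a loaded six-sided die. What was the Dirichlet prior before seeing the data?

Dirichlet(5, 6, 8, 5, 11, 12)

For a Dirichlet(α) prior with multinomial counts c, the posterior is Dirichlet(α + c) componentwise.
Subtract each count from the matching posterior parameter: 21−16=5, 24−18=6, 20−12=8, 16−11=5, 33−22=11, 16−4=12.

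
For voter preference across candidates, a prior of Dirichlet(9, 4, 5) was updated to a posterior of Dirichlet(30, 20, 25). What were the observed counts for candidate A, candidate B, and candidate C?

counts (21, 16, 20)

For a Dirichlet(α) prior with multinomial counts c, the posterior is Dirichlet(α + c) componentwise.
Counts are posterior − prior componentwise: 30−9=21, 20−4=16, 25−5=20.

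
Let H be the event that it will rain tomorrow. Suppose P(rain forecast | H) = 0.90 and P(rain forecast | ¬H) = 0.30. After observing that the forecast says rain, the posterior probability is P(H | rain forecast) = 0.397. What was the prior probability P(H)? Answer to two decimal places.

P(H) = 0.18

In odds form, posterior odds = prior odds × likelihood ratio, so prior odds = posterior odds ÷ LR.
Posterior odds = 0.397/(1−0.397) = 0.6584. LR = 0.90/0.30 = 3.0000.
Prior odds = 0.6584/3.0000 = 0.2195, so P(H) = 0.2195/(1+0.2195) ≈ 0.18.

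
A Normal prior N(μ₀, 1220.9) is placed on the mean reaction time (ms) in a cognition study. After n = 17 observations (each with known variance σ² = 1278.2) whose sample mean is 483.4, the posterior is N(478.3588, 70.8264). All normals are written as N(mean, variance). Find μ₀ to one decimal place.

μ₀ = 396.5

With known observation variance, the Normal–Normal posterior has precision τ_n = τ₀ + n/σ² and mean μ_n = (τ₀μ₀ + (n/σ²)x̄)/τ_n.
Here τ₀ = 1/1220.9 = 0.000819 and τ_data = 17/1278.2 = 0.013300, so τ_n = 0.014119.
Rearranging for μ₀: μ₀ = (μ_n·τ_n − τ_data·x̄)/τ₀ = (478.3588·0.014119 − 0.013300·483.4) / 0.000819 = 0.324728/0.000819 ≈ 396.5.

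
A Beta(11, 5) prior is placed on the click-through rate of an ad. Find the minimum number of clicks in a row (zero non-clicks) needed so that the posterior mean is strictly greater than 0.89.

k = 30

After k clicks and 0 non-clicks the posterior is Beta(11+k, 5), with mean (11+k)/(11+5+k).
Set (11+k)/(16+k) > 0.89 and solve: k > (0.89·16 − 11)/(1 − 0.89) = 29.455.
The smallest integer exceeding 29.455 is 30, and checking k=30: (41)/(46) = 0.8913 > 0.89.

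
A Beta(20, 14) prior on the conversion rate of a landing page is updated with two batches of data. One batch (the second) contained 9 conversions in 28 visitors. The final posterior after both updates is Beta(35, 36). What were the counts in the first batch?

6 conversions and 3 bounces

Sequential conjugate updates are equivalent to a single update on the pooled data, so total successes = posterior α − prior α and total failures = posterior β − prior β.
Total across both batches: 35−20=15 conversions, 36−14=22 bounces.
Subtract the second batch: 15−9=6 conversions and 22−19=3 bounces.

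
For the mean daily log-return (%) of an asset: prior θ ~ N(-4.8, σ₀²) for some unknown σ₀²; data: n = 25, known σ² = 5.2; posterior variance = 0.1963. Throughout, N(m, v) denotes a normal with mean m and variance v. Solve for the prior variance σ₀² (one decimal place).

For the Normal–Normal model with known σ², precisions add: τ_n = τ₀ + n/σ².
So 1/σ₀² = 1/0.1963 − 25/5.2 = 5.094244 − 4.807692 = 0.286552.
Hence σ₀² = 1/0.286552 ≈ 3.5.

σ₀² = 3.5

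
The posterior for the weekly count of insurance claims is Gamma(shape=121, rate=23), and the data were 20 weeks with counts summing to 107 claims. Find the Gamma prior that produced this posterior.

Gamma–Poisson conjugacy: posterior shape = α + Σxᵢ, posterior rate = β + n.
So α = 121 − 107 = 14 and β = 23 − 20 = 3.

Gamma(shape=14, rate=3)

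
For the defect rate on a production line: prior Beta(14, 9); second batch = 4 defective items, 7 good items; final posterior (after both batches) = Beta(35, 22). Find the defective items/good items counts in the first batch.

17 defective items and 6 good items

Because Beta–binomial updating is additive in the counts, the combined data contributed (α_post−α_prior, β_post−β_prior) successes and failures.
Total across both batches: 35−14=21 defective items, 22−9=13 good items.
Subtract the second batch: 21−4=17 defective items and 13−7=6 good items.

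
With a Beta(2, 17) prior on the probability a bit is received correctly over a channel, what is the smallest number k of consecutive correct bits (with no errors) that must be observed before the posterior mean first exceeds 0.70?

k = 38

After k correct bits and 0 errors the posterior is Beta(2+k, 17), with mean (2+k)/(2+17+k).
Set (2+k)/(19+k) > 0.70 and solve: k > (0.70·19 − 2)/(1 − 0.70) = 37.667.
The smallest integer exceeding 37.667 is 38, and checking k=38: (40)/(57) = 0.7018 > 0.70.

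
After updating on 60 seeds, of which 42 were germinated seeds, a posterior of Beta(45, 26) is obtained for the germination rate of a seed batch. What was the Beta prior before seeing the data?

A Beta(α, β) prior with s successes and f failures in binomial data gives a Beta(α+s, β+f) posterior.
Subtract the data counts: 45−42=3, 26−18=8.

Beta(3, 8)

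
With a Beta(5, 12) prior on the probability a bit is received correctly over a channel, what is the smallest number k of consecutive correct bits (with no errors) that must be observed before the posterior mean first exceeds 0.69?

After k correct bits and 0 errors the posterior is Beta(5+k, 12), with mean (5+k)/(5+12+k).
Set (5+k)/(17+k) > 0.69 and solve: k > (0.69·17 − 5)/(1 − 0.69) = 21.710.
The smallest integer exceeding 21.710 is 22, and checking k=22: (27)/(39) = 0.6923 > 0.69.

k = 22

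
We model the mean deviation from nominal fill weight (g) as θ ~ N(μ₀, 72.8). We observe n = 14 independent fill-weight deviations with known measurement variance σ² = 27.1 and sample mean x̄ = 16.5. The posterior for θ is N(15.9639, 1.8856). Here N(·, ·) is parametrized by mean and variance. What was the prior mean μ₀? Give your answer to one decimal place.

With known observation variance, the Normal–Normal posterior has precision τ_n = τ₀ + n/σ² and mean μ_n = (τ₀μ₀ + (n/σ²)x̄)/τ_n.
Here τ₀ = 1/72.8 = 0.013736 and τ_data = 14/27.1 = 0.516605, so τ_n = 0.530341.
Rearranging for μ₀: μ₀ = (μ_n·τ_n − τ_data·x̄)/τ₀ = (15.9639·0.530341 − 0.516605·16.5) / 0.013736 = -0.057672/0.013736 ≈ -4.2.

μ₀ = -4.2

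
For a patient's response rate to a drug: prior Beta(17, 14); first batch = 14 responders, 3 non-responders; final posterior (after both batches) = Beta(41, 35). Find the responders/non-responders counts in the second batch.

10 responders and 18 non-responders

Sequential conjugate updates are equivalent to a single update on the pooled data, so total successes = posterior α − prior α and total failures = posterior β − prior β.
Total across both batches: 41−17=24 responders, 35−14=21 non-responders.
Subtract the first batch: 24−14=10 responders and 21−3=18 non-responders.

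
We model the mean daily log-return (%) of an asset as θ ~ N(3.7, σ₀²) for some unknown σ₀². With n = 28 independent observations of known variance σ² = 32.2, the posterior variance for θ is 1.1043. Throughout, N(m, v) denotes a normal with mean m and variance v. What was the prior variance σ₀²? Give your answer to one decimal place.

σ₀² = 27.8

For the Normal–Normal model with known σ², precisions add: τ_n = τ₀ + n/σ².
So 1/σ₀² = 1/1.1043 − 28/32.2 = 0.905551 − 0.869565 = 0.035986.
Hence σ₀² = 1/0.035986 ≈ 27.8.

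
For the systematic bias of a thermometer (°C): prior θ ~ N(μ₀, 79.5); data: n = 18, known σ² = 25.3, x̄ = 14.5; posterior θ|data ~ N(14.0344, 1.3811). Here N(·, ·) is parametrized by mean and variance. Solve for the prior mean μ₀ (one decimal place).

μ₀ = -12.3

The posterior mean is a precision-weighted average: μ_n = (τ₀μ₀ + τ_data·x̄)/(τ₀+τ_data), with τ₀=1/σ₀² and τ_data=n/σ².
Here τ₀ = 1/79.5 = 0.012579 and τ_data = 18/25.3 = 0.711462, so τ_n = 0.724041.
Rearranging for μ₀: μ₀ = (μ_n·τ_n − τ_data·x̄)/τ₀ = (14.0344·0.724041 − 0.711462·14.5) / 0.012579 = -0.154718/0.012579 ≈ -12.3.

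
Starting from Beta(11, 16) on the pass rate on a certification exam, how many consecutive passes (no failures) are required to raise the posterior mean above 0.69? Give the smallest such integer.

k = 25

After k passes and 0 failures the posterior is Beta(11+k, 16), with mean (11+k)/(11+16+k).
Set (11+k)/(27+k) > 0.69 and solve: k > (0.69·27 − 11)/(1 − 0.69) = 24.613.
The smallest integer exceeding 24.613 is 25.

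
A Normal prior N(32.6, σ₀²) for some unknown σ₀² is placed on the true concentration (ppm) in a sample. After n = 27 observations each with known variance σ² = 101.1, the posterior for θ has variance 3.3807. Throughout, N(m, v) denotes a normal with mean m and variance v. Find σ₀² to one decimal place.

Posterior precision equals prior precision plus data precision: 1/σ_n² = 1/σ₀² + n/σ².
So 1/σ₀² = 1/3.3807 − 27/101.1 = 0.295797 − 0.267062 = 0.028735.
Hence σ₀² = 1/0.028735 ≈ 34.8.

σ₀² = 34.8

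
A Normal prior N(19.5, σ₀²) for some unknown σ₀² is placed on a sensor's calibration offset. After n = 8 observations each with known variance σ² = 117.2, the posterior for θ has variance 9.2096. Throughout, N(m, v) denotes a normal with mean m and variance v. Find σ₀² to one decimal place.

Posterior precision equals prior precision plus data precision: 1/σ_n² = 1/σ₀² + n/σ².
So 1/σ₀² = 1/9.2096 − 8/117.2 = 0.108582 − 0.068259 = 0.040323.
Hence σ₀² = 1/0.040323 ≈ 24.8.

σ₀² = 24.8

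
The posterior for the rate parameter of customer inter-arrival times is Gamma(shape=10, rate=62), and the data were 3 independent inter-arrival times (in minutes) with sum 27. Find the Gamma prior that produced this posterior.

Gamma–exponential conjugacy: posterior shape = α + n, posterior rate = β + Σtᵢ.
So α = 10 − 3 = 7 and β = 62 − 27 = 35.

Gamma(shape=7, rate=35)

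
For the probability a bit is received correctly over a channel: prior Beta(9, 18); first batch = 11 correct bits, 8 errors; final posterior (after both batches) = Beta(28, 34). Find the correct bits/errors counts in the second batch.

Because Beta–binomial updating is additive in the counts, the combined data contributed (α_post−α_prior, β_post−β_prior) successes and failures.
Total across both batches: 28−9=19 correct bits, 34−18=16 errors.
Subtract the first batch: 19−11=8 correct bits and 16−8=8 errors.

8 correct bits and 8 errors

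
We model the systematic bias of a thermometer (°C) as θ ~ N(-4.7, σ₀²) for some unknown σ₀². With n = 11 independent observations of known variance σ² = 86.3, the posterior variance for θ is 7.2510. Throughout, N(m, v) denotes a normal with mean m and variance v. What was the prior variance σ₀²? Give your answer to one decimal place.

σ₀² = 95.7

Posterior precision equals prior precision plus data precision: 1/σ_n² = 1/σ₀² + n/σ².
So 1/σ₀² = 1/7.2510 − 11/86.3 = 0.137912 − 0.127462 = 0.010450.
Hence σ₀² = 1/0.010450 ≈ 95.7.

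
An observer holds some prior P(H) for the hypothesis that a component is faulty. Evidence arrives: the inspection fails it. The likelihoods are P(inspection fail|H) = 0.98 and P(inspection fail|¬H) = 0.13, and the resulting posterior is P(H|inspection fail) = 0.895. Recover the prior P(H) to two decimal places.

P(H) = 0.53

Bayes' rule in odds form gives O(H|E) = O(H)·[P(E|H)/P(E|¬H)], hence O(H) = O(H|E)/LR.
Posterior odds = 0.895/(1−0.895) = 8.5238. LR = 0.98/0.13 = 7.5385.
Prior odds = 8.5238/7.5385 = 1.1307, so P(H) = 1.1307/(1+1.1307) ≈ 0.53.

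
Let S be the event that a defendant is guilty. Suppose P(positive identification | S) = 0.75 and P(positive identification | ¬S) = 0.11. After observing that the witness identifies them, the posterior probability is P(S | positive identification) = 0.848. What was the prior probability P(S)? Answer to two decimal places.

Bayes' rule in odds form gives O(S|E) = O(S)·[P(E|S)/P(E|¬S)], hence O(S) = O(S|E)/LR.
Posterior odds = 0.848/(1−0.848) = 5.5789. LR = 0.75/0.11 = 6.8182.
Prior odds = 5.5789/6.8182 = 0.8182, so P(S) = 0.8182/(1+0.8182) ≈ 0.45.

P(S) = 0.45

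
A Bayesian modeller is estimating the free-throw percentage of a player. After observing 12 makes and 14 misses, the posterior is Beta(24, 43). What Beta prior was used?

Beta(12, 29)

A Beta(α, β) prior with s successes and f failures in binomial data gives a Beta(α+s, β+f) posterior.
Subtract the data counts: 24−12=12, 43−14=29.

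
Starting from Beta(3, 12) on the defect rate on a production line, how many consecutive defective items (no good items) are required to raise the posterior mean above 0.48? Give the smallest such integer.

k = 9

After k defective items and 0 good items the posterior is Beta(3+k, 12), with mean (3+k)/(3+12+k).
Set (3+k)/(15+k) > 0.48 and solve: k > (0.48·15 − 3)/(1 − 0.48) = 8.077.
The smallest integer exceeding 8.077 is 9, and checking k=9: (12)/(24) = 0.5000 > 0.48.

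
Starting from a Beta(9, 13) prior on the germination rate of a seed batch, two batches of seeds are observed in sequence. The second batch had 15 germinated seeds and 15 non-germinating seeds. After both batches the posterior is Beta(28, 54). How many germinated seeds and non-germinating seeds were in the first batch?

4 germinated seeds and 26 non-germinating seeds

Sequential conjugate updates are equivalent to a single update on the pooled data, so total successes = posterior α − prior α and total failures = posterior β − prior β.
Total across both batches: 28−9=19 germinated seeds, 54−13=41 non-germinating seeds.
Subtract the second batch: 19−15=4 germinated seeds and 41−15=26 non-germinating seeds.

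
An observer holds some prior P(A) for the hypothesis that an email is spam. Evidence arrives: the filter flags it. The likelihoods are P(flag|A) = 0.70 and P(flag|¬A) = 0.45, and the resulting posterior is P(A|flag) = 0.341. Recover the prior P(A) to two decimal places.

P(A) = 0.25

In odds form, posterior odds = prior odds × likelihood ratio, so prior odds = posterior odds ÷ LR.
Posterior odds = 0.341/(1−0.341) = 0.5175. LR = 0.70/0.45 = 1.5556.
Prior odds = 0.5175/1.5556 = 0.3327, so P(A) = 0.3327/(1+0.3327) ≈ 0.25.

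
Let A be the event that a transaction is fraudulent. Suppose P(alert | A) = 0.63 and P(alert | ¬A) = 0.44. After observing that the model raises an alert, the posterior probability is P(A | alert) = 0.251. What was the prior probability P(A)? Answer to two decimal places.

In odds form, posterior odds = prior odds × likelihood ratio, so prior odds = posterior odds ÷ LR.
Posterior odds = 0.251/(1−0.251) = 0.3351. LR = 0.63/0.44 = 1.4318.
Prior odds = 0.3351/1.4318 = 0.2340, so P(A) = 0.2340/(1+0.2340) ≈ 0.19.

P(A) = 0.19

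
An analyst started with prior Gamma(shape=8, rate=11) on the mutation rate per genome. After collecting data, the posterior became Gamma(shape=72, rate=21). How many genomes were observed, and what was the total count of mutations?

Gamma–Poisson conjugacy: posterior shape = α + Σxᵢ, posterior rate = β + n.
Matching: Σxᵢ = 72 − 8 = 64 and n = 21 − 11 = 10.

n = 10 genomes with total 64 mutations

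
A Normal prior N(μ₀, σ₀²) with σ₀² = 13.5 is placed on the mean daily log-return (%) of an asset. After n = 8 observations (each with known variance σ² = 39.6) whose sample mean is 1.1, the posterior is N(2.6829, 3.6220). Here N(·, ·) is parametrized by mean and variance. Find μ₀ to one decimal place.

The posterior mean is a precision-weighted average: μ_n = (τ₀μ₀ + τ_data·x̄)/(τ₀+τ_data), with τ₀=1/σ₀² and τ_data=n/σ².
Here τ₀ = 1/13.5 = 0.074074 and τ_data = 8/39.6 = 0.202020, so τ_n = 0.276094.
Rearranging for μ₀: μ₀ = (μ_n·τ_n − τ_data·x̄)/τ₀ = (2.6829·0.276094 − 0.202020·1.1) / 0.074074 = 0.518511/0.074074 ≈ 7.0.

μ₀ = 7.0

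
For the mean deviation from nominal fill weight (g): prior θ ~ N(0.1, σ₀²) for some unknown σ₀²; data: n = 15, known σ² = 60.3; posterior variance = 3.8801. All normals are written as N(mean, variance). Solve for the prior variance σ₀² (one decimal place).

Posterior precision equals prior precision plus data precision: 1/σ_n² = 1/σ₀² + n/σ².
So 1/σ₀² = 1/3.8801 − 15/60.3 = 0.257725 − 0.248756 = 0.008969.
Hence σ₀² = 1/0.008969 ≈ 111.5.

σ₀² = 111.5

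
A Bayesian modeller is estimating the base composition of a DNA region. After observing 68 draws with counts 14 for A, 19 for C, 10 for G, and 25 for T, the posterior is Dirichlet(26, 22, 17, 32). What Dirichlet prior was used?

Dirichlet(12, 3, 7, 7)

For a Dirichlet(α) prior with multinomial counts c, the posterior is Dirichlet(α + c) componentwise.
Subtract each count from the matching posterior parameter: 26−14=12, 22−19=3, 17−10=7, 32−25=7.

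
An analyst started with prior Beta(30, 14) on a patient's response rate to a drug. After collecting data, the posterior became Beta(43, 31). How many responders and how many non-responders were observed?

13 responders and 17 non-responders

A Beta(a, b) prior with s successes and f failures in binomial data gives a Beta(a+s, b+f) posterior.
So s = 43 − 30 = 13 and f = 31 − 14 = 17.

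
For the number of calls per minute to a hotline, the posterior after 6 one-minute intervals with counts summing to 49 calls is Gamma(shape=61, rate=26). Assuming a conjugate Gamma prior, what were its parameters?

Gamma(shape=12, rate=20)

Gamma–Poisson conjugacy: posterior shape = α + Σxᵢ, posterior rate = β + n.
So α = 61 − 49 = 12 and β = 26 − 6 = 20.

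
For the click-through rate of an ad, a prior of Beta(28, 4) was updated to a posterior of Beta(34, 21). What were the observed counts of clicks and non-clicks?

Beta is conjugate to the binomial likelihood: posterior = Beta(α+s, β+f).
So s = 34 − 28 = 6 and f = 21 − 4 = 17.

6 clicks and 17 non-clicks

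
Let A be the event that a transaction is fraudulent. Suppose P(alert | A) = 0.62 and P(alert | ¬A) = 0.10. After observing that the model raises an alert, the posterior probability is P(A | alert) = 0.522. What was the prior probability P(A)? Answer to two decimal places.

P(A) = 0.15

In odds form, posterior odds = prior odds × likelihood ratio, so prior odds = posterior odds ÷ LR.
Posterior odds = 0.522/(1−0.522) = 1.0921. LR = 0.62/0.10 = 6.2000.
Prior odds = 1.0921/6.2000 = 0.1761, so P(A) = 0.1761/(1+0.1761) ≈ 0.15.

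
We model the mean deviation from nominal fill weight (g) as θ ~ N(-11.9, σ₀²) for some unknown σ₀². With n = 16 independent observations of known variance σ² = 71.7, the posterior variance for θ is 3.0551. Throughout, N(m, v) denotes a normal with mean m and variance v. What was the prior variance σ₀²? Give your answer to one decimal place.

σ₀² = 9.6

For the Normal–Normal model with known σ², precisions add: τ_n = τ₀ + n/σ².
So 1/σ₀² = 1/3.0551 − 16/71.7 = 0.327322 − 0.223152 = 0.104170.
Hence σ₀² = 1/0.104170 ≈ 9.6.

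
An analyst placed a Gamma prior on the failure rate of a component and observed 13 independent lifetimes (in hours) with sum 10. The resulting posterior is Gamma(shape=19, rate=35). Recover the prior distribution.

For an exponential likelihood with a Gamma(α, β) prior on the rate, n observations with total T give posterior Gamma(α+n, β+T).
So α = 19 − 13 = 6 and β = 35 − 10 = 25.

Gamma(shape=6, rate=25)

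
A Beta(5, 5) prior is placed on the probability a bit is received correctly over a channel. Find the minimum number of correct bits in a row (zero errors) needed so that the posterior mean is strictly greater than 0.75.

After k correct bits and 0 errors the posterior is Beta(5+k, 5), with mean (5+k)/(5+5+k).
Set (5+k)/(10+k) > 0.75 and solve: k > (0.75·10 − 5)/(1 − 0.75) = 10.000.
The smallest integer exceeding 10.000 is 11.

k = 11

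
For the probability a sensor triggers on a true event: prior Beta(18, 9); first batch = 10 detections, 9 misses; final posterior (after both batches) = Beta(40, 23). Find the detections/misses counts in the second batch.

12 detections and 5 misses

Because Beta–binomial updating is additive in the counts, the combined data contributed (α_post−α_prior, β_post−β_prior) successes and failures.
Total across both batches: 40−18=22 detections, 23−9=14 misses.
Subtract the first batch: 22−10=12 detections and 14−9=5 misses.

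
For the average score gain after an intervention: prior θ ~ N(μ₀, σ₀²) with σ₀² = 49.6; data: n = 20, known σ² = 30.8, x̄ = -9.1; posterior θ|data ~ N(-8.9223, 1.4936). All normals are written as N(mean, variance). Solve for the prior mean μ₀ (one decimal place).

μ₀ = -3.2

The posterior mean is a precision-weighted average: μ_n = (τ₀μ₀ + τ_data·x̄)/(τ₀+τ_data), with τ₀=1/σ₀² and τ_data=n/σ².
Here τ₀ = 1/49.6 = 0.020161 and τ_data = 20/30.8 = 0.649351, so τ_n = 0.669512.
Rearranging for μ₀: μ₀ = (μ_n·τ_n − τ_data·x̄)/τ₀ = (-8.9223·0.669512 − 0.649351·-9.1) / 0.020161 = -0.064493/0.020161 ≈ -3.2.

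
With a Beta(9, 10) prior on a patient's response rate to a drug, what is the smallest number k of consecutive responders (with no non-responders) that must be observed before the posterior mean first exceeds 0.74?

k = 20

After k responders and 0 non-responders the posterior is Beta(9+k, 10), with mean (9+k)/(9+10+k).
Set (9+k)/(19+k) > 0.74 and solve: k > (0.74·19 − 9)/(1 − 0.74) = 19.462.
The smallest integer exceeding 19.462 is 20.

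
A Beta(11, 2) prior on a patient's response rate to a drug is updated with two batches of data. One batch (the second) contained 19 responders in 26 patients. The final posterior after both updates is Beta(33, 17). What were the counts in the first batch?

Sequential conjugate updates are equivalent to a single update on the pooled data, so total successes = posterior α − prior α and total failures = posterior β − prior β.
Total across both batches: 33−11=22 responders, 17−2=15 non-responders.
Subtract the second batch: 22−19=3 responders and 15−7=8 non-responders.

3 responders and 8 non-responders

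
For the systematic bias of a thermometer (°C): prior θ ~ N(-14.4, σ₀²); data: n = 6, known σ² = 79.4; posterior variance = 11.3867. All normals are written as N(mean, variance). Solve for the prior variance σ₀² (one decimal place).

For the Normal–Normal model with known σ², precisions add: τ_n = τ₀ + n/σ².
So 1/σ₀² = 1/11.3867 − 6/79.4 = 0.087822 − 0.075567 = 0.012255.
Hence σ₀² = 1/0.012255 ≈ 81.6.

σ₀² = 81.6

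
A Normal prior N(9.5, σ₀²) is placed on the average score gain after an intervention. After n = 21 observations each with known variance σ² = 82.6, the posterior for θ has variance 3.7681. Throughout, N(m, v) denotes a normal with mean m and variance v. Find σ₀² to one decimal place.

Posterior precision equals prior precision plus data precision: 1/σ_n² = 1/σ₀² + n/σ².
So 1/σ₀² = 1/3.7681 − 21/82.6 = 0.265386 − 0.254237 = 0.011149.
Hence σ₀² = 1/0.011149 ≈ 89.7.

σ₀² = 89.7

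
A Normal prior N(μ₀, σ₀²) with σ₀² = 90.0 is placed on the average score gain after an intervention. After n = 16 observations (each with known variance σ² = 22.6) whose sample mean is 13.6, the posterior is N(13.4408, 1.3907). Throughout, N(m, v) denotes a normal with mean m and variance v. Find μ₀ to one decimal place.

μ₀ = 3.3

With known observation variance, the Normal–Normal posterior has precision τ_n = τ₀ + n/σ² and mean μ_n = (τ₀μ₀ + (n/σ²)x̄)/τ_n.
Here τ₀ = 1/90.0 = 0.011111 and τ_data = 16/22.6 = 0.707965, so τ_n = 0.719076.
Rearranging for μ₀: μ₀ = (μ_n·τ_n − τ_data·x̄)/τ₀ = (13.4408·0.719076 − 0.707965·13.6) / 0.011111 = 0.036633/0.011111 ≈ 3.3.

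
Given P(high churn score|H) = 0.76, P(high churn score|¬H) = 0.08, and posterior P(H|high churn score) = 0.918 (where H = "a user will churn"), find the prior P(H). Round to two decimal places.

In odds form, posterior odds = prior odds × likelihood ratio, so prior odds = posterior odds ÷ LR.
Posterior odds = 0.918/(1−0.918) = 11.1951. LR = 0.76/0.08 = 9.5000.
Prior odds = 11.1951/9.5000 = 1.1784, so P(H) = 1.1784/(1+1.1784) ≈ 0.54.

P(H) = 0.54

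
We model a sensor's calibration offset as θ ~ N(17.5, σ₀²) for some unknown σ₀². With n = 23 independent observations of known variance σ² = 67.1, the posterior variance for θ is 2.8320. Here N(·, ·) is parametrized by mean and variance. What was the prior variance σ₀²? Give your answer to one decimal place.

Posterior precision equals prior precision plus data precision: 1/σ_n² = 1/σ₀² + n/σ².
So 1/σ₀² = 1/2.8320 − 23/67.1 = 0.353107 − 0.342772 = 0.010335.
Hence σ₀² = 1/0.010335 ≈ 96.8.

σ₀² = 96.8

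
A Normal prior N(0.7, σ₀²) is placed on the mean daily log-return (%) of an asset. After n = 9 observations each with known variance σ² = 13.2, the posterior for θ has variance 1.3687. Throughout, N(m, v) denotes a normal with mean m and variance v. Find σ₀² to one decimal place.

σ₀² = 20.5

For the Normal–Normal model with known σ², precisions add: τ_n = τ₀ + n/σ².
So 1/σ₀² = 1/1.3687 − 9/13.2 = 0.730620 − 0.681818 = 0.048802.
Hence σ₀² = 1/0.048802 ≈ 20.5.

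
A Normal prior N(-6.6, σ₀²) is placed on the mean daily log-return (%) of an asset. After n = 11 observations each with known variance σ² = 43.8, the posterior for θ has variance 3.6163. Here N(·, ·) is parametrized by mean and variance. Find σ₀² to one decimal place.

σ₀² = 39.4

For the Normal–Normal model with known σ², precisions add: τ_n = τ₀ + n/σ².
So 1/σ₀² = 1/3.6163 − 11/43.8 = 0.276526 − 0.251142 = 0.025384.
Hence σ₀² = 1/0.025384 ≈ 39.4.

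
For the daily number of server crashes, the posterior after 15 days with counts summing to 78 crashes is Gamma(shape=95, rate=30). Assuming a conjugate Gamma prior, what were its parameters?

Gamma–Poisson conjugacy: posterior shape = α + Σxᵢ, posterior rate = β + n.
So α = 95 − 78 = 17 and β = 30 − 15 = 15.

Gamma(shape=17, rate=15)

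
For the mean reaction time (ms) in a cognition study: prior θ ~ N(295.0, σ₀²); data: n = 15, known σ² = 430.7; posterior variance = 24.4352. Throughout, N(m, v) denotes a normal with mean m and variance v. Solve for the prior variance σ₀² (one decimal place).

Posterior precision equals prior precision plus data precision: 1/σ_n² = 1/σ₀² + n/σ².
So 1/σ₀² = 1/24.4352 − 15/430.7 = 0.040925 − 0.034827 = 0.006098.
Hence σ₀² = 1/0.006098 ≈ 164.0.

σ₀² = 164.0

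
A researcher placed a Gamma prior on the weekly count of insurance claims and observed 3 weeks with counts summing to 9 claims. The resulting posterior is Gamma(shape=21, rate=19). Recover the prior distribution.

Gamma(shape=12, rate=16)

Gamma–Poisson conjugacy: posterior shape = α + Σxᵢ, posterior rate = β + n.
So α = 21 − 9 = 12 and β = 19 − 3 = 16.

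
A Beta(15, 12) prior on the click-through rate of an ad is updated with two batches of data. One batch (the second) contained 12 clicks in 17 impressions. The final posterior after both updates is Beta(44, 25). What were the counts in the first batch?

Because Beta–binomial updating is additive in the counts, the combined data contributed (α_post−α_prior, β_post−β_prior) successes and failures.
Total across both batches: 44−15=29 clicks, 25−12=13 non-clicks.
Subtract the second batch: 29−12=17 clicks and 13−5=8 non-clicks.

17 clicks and 8 non-clicks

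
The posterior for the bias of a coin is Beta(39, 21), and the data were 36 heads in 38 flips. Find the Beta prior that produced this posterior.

Beta(3, 19)

A Beta(a, b) prior with s successes and f failures in binomial data gives a Beta(a+s, b+f) posterior.
So a = 39 − 36 = 3 and b = 21 − 2 = 19.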